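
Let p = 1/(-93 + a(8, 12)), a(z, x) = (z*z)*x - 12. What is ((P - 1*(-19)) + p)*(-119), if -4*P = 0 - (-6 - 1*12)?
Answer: -134603/78 ≈ -1725.7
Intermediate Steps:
a(z, x) = -12 + x*z² (a(z, x) = z²*x - 12 = x*z² - 12 = -12 + x*z²)
p = 1/663 (p = 1/(-93 + (-12 + 12*8²)) = 1/(-93 + (-12 + 12*64)) = 1/(-93 + (-12 + 768)) = 1/(-93 + 756) = 1/663 ≈ 0.0015083)
P = -9/2 (P = -(0 - (-6 - 1*12))/4 = -(0 - (-6 - 12))/4 = -(0 - 1*(-18))/4 = -(0 + 18)/4 = -¼*18 = -9/2 ≈ -4.5000)
((P - 1*(-19)) + p)*(-119) = ((-9/2 - 1*(-19)) + 1/663)*(-119) = ((-9/2 + 19) + 1/663)*(-119) = (29/2 + 1/663)*(-119) = (19229/1326)*(-119) = -134603/78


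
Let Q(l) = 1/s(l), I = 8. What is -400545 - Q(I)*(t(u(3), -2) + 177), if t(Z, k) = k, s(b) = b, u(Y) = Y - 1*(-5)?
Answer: -3204535/8 ≈ -4.0057e+5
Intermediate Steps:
u(Y) = 5 + Y (u(Y) = Y + 5 = 5 + Y)
Q(l) = 1/l
-400545 - Q(I)*(t(u(3), -2) + 177) = -400545 - (-2 + 177)/8 = -400545 - 175/8 = -3204535/8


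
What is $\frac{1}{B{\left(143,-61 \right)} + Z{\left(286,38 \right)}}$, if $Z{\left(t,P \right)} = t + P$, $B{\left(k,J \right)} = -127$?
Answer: $\frac{1}{197} \approx 0.0050761$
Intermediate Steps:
$Z{\left(t,P \right)} = P + t$
$\frac{1}{B{\left(143,-61 \right)} + Z{\left(286,38 \right)}} = \frac{1}{-127 + \left(38 + 286\right)} = \frac{1}{-127 + 324} = \frac{1}{197}$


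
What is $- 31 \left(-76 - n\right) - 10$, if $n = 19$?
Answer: $2935$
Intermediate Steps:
$- 31 \left(-76 - n\right) - 10 = - 31 \left(-76 - 19\right) - 10 = \left(-31\right) \left(-95\right) - 10 = 2945 - 10 = 2935$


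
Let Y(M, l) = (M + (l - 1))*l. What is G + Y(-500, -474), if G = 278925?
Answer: 741075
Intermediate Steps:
Y(M, l) = l*(-1 + M + l) (Y(M, l) = (M + (-1 + l))*l = (-1 + M + l)*l = l*(-1 + M + l))
G + Y(-500, -474) = 278925 - 474*(-1 - 500 - 474) = 278925 - 474*(-975) = 278925 + 462150 = 741075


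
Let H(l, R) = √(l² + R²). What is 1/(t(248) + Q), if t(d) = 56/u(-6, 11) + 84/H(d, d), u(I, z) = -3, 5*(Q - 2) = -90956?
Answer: -31495967760/573474381412487 - 292950*√2/573474381412487 ≈ -5.4922e-5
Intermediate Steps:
Q = -90946/5 (Q = 2 + (⅕)*(-90956) = 2 - 90956/5 = -90946/5 ≈ -18189.)
H(l, R) = √(R² + l²)
t(d) = -56/3 + 42*√2/√(d²) (t(d) = 56/(-3) + 84/(√(d² + d²)) = 56*(-⅓) + 84/(√(2*d²)) = -56/3 + 84/((√2*√(d²))) = -56/3 + 84*(√2/(2*√(d²))) = -56/3 + 42*√2/√(d²))
1/(t(248) + Q) = 1/((-56/3 + 42*√2/√(248²)) - 90946/5) = 1/((-56/3 + 42*√2/√61504) - 90946/5) = 1/((-56/3 + 42*√2*(1/248)) - 90946/5) = 1/((-56/3 + 21*√2/124) - 90946/5) = 1/(-273118/15 + 21*√2/124)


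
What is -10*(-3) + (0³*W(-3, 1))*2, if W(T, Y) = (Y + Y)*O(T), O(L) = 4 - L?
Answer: 30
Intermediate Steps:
W(T, Y) = 2*Y*(4 - T) (W(T, Y) = (Y + Y)*(4 - T) = (2*Y)*(4 - T) = 2*Y*(4 - T))
-10*(-3) + (0³*W(-3, 1))*2 = -10*(-3) + (0³*(2*1*(4 - 1*(-3))))*2 = 30 + (0*(2*1*(4 + 3)))*2 = 30 + (0*(2*1*7))*2 = 30 + (0*14)*2 = 30 + 0*2 = 30 + 0 = 30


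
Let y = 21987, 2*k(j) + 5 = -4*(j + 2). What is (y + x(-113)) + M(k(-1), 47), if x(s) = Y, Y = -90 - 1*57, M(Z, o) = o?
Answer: 21887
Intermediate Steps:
k(j) = -13/2 - 2*j (k(j) = -5/2 + (-4*(j + 2))/2 = -5/2 + (-4*(2 + j))/2 = -5/2 + (-8 - 4*j)/2 = -5/2 + (-4 - 2*j) = -13/2 - 2*j)
Y = -147 (Y = -90 - 57 = -147)
x(s) = -147
(y + x(-113)) + M(k(-1), 47) = (21987 - 147) + 47 = 21840 + 47 = 21887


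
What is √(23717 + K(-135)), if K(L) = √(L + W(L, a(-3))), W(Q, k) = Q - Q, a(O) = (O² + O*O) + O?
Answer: √(23717 + 3*I*√15) ≈ 154.0 + 0.0377*I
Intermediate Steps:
a(O) = O + 2*O² (a(O) = (O² + O²) + O = 2*O² + O = O + 2*O²)
W(Q, k) = 0
K(L) = √L (K(L) = √(L + 0) = √L)
√(23717 + K(-135)) = √(23717 + √(-135)) = √(23717 + 3*I*√15)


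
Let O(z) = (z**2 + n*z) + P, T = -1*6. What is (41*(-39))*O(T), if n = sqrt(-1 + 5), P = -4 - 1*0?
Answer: -31980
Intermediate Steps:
P = -4 (P = -4 + 0 = -4)
n = 2 (n = sqrt(4) = 2)
T = -6
O(z) = -4 + z**2 + 2*z (O(z) = (z**2 + 2*z) - 4 = -4 + z**2 + 2*z)
(41*(-39))*O(T) = (41*(-39))*(-4 + (-6)**2 + 2*(-6)) = -1599*(-4 + 36 - 12) = -1599*20 = -31980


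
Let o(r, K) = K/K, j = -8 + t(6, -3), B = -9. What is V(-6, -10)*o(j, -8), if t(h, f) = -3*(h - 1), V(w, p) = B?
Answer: -9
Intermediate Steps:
V(w, p) = -9
t(h, f) = 3 - 3*h (t(h, f) = -3*(-1 + h) = 3 - 3*h)
j = -23 (j = -8 + (3 - 3*6) = -8 + (3 - 18) = -8 - 15 = -23)
o(r, K) = 1
V(-6, -10)*o(j, -8) = -9*1 = -9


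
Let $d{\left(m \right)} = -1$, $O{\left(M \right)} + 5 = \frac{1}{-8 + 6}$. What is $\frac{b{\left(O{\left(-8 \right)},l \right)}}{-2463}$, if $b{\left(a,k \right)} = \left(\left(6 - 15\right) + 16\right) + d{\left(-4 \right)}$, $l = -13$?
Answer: $- \frac{2}{821} \approx -0.0024361$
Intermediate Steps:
$O{\left(M \right)} = - \frac{11}{2}$ ($O{\left(M \right)} = -5 + \frac{1}{-8 + 6} = -5 + \frac{1}{-2} = -5 - \frac{1}{2} = - \frac{11}{2}$)
$b{\left(a,k \right)} = 6$ ($b{\left(a,k \right)} = \left(\left(6 - 15\right) + 16\right) - 1 = \left(-9 + 16\right) - 1 = 7 - 1 = 6$)
$\frac{b{\left(O{\left(-8 \right)},l \right)}}{-2463} = \frac{6}{-2463} = 6 \left(- \frac{1}{2463}\right) = - \frac{2}{821}$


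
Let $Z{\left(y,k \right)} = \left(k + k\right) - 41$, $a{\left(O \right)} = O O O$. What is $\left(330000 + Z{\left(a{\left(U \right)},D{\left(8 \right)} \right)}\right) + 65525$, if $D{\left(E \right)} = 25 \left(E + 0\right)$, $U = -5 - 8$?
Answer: $395884$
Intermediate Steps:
$U = -13$
$D{\left(E \right)} = 25 E$
$a{\left(O \right)} = O^{3}$ ($a{\left(O \right)} = O^{2} O = O^{3}$)
$Z{\left(y,k \right)} = -41 + 2 k$ ($Z{\left(y,k \right)} = 2 k - 41 = -41 + 2 k$)
$\left(330000 + Z{\left(a{\left(U \right)},D{\left(8 \right)} \right)}\right) + 65525 = \left(330000 - \left(41 - 2 \cdot 25 \cdot 8\right)\right) + 65525 = \left(330000 + \left(-41 + 2 \cdot 200\right)\right) + 65525 = \left(330000 + \left(-41 + 400\right)\right) + 65525 = \left(330000 + 359\right) + 65525 = 330359 + 65525 = 395884$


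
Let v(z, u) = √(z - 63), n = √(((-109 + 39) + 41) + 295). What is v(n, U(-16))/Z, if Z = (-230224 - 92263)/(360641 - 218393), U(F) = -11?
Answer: -142248*I*√(63 - √266)/322487 ≈ -3.014*I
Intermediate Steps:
n = √266 (n = √((-70 + 41) + 295) = √(-29 + 295) = √266 ≈ 16.310)
v(z, u) = √(-63 + z)
Z = -322487/142248 ≈ -2.2671
v(n, U(-16))/Z = √(-63 + √266)/(-322487/142248) = √(-63 + √266)*(-142248/322487) = -142248*√(-63 + √266)/322487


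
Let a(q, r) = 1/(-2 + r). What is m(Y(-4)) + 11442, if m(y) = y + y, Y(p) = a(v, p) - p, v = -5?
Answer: 34349/3 ≈ 11450.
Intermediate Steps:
Y(p) = 1/(-2 + p) - p
m(y) = 2*y
m(Y(-4)) + 11442 = 2*((1 - 1*(-4)*(-2 - 4))/(-2 - 4)) + 11442 = 2*((1 - 1*(-4)*(-6))/(-6)) + 11442 = 2*(-(1 - 24)/6) + 11442 = 2*(-1/6*(-23)) + 11442 = 2*(23/6) + 11442 = 23/3 + 11442 = 34349/3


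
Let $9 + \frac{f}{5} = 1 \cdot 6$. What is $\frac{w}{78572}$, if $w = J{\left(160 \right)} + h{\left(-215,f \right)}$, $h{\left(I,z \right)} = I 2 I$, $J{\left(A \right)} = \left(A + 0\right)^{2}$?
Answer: $\frac{59025}{39286} \approx 1.5024$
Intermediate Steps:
$f = -15$ ($f = -45 + 5 \cdot 1 \cdot 6 = -45 + 5 \cdot 6 = -45 + 30 = -15$)
$J{\left(A \right)} = A^{2}$
$h{\left(I,z \right)} = 2 I^{2}$ ($h{\left(I,z \right)} = 2 I I = 2 I^{2}$)
$w = 118050$ ($w = 160^{2} + 2 \left(-215\right)^{2} = 25600 + 2 \cdot 46225 = 25600 + 92450 = 118050$)
$\frac{w}{78572} = \frac{118050}{78572} = 118050 \cdot \frac{1}{78572} = \frac{59025}{39286}$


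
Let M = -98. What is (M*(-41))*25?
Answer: 100450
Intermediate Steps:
(M*(-41))*25 = -98*(-41)*25 = 4018*25 = 100450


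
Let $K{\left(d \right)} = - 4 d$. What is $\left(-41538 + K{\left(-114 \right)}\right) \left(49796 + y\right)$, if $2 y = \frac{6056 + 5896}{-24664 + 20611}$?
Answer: $- \frac{2763684901128}{1351} \approx -2.0457 \cdot 10^{9}$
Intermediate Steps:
$y = - \frac{1992}{1351}$ ($y = \frac{\left(6056 + 5896\right) \frac{1}{-24664 + 20611}}{2} = \frac{11952 \frac{1}{-4053}}{2} = \frac{11952 \left(- \frac{1}{4053}\right)}{2} = \frac{1}{2} \left(- \frac{3984}{1351}\right) = - \frac{1992}{1351} \approx -1.4745$)
$\left(-41538 + K{\left(-114 \right)}\right) \left(49796 + y\right) = \left(-41538 - -456\right) \left(49796 - \frac{1992}{1351}\right) = \left(-41538 + 456\right) \frac{67272404}{1351} = \left(-41082\right) \frac{67272404}{1351} = - \frac{2763684901128}{1351}$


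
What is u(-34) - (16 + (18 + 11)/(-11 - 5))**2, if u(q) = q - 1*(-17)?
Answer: -55881/256 ≈ -218.29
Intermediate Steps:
u(q) = 17 + q (u(q) = q + 17 = 17 + q)
u(-34) - (16 + (18 + 11)/(-11 - 5))**2 = (17 - 34) - (16 + (18 + 11)/(-11 - 5))**2 = -17 - (16 + 29/(-16))**2 = -17 - (16 + 29*(-1/16))**2 = -17 - (16 - 29/16)**2 = -17 - (227/16)**2 = -17 - 1*51529/256 = -17 - 51529/256 = -55881/256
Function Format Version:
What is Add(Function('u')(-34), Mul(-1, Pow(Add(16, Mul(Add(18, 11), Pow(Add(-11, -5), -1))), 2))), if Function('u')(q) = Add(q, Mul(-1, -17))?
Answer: Rational(-55881, 256) ≈ -218.29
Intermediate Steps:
Function('u')(q) = Add(17, q) (Function('u')(q) = Add(q, 17) = Add(17, q))
Add(Function('u')(-34), Mul(-1, Pow(Add(16, Mul(Add(18, 11), Pow(Add(-11, -5), -1))), 2))) = Add(Add(17, -34), Mul(-1, Pow(Add(16, Mul(Add(18, 11), Pow(Add(-11, -5), -1))), 2))) = Add(-17, Mul(-1, Pow(Add(16, Mul(29, Pow(-16, -1))), 2))) = Add(-17, Mul(-1, Pow(Add(16, Mul(29, Rational(-1, 16))), 2))) = Add(-17, Mul(-1, Pow(Add(16, Rational(-29, 16)), 2))) = Add(-17, Mul(-1, Pow(Rational(227, 16), 2))) = Add(-17, Mul(-1, Rational(51529, 256))) = Add(-17, Rational(-51529, 256)) = Rational(-55881, 256)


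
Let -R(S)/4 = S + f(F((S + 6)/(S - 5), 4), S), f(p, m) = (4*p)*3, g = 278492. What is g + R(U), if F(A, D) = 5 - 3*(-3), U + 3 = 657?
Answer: 275204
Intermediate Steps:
U = 654 (U = -3 + 657 = 654)
F(A, D) = 14 (F(A, D) = 5 + 9 = 14)
f(p, m) = 12*p
R(S) = -672 - 4*S (R(S) = -4*(S + 12*14) = -4*(S + 168) = -4*(168 + S) = -672 - 4*S)
g + R(U) = 278492 + (-672 - 4*654) = 278492 + (-672 - 2616) = 278492 - 3288 = 275204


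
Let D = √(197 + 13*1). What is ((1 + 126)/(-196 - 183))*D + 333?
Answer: 333 - 127*√210/379 ≈ 328.14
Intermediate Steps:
D = √210 (D = √(197 + 13) = √210 ≈ 14.491)
((1 + 126)/(-196 - 183))*D + 333 = ((1 + 126)/(-196 - 183))*√210 + 333 = (127/(-379))*√210 + 333 = (127*(-1/379))*√210 + 333 = -127*√210/379 + 333 = 333 - 127*√210/379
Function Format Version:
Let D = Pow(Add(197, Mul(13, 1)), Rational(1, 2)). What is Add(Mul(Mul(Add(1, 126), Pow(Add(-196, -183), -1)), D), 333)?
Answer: Add(333, Mul(Rational(-127, 379), Pow(210, Rational(1, 2)))) ≈ 328.14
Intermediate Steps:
D = Pow(210, Rational(1, 2)) (D = Pow(Add(197, 13), Rational(1, 2)) = Pow(210, Rational(1, 2)) ≈ 14.491)
Add(Mul(Mul(Add(1, 126), Pow(Add(-196, -183), -1)), D), 333) = Add(Mul(Mul(Add(1, 126), Pow(Add(-196, -183), -1)), Pow(210, Rational(1, 2))), 333) = Add(Mul(Mul(127, Pow(-379, -1)), Pow(210, Rational(1, 2))), 333) = Add(Mul(Mul(127, Rational(-1, 379)), Pow(210, Rational(1, 2))), 333) = Add(Mul(Rational(-127, 379), Pow(210, Rational(1, 2))), 333) = Add(333, Mul(Rational(-127, 379), Pow(210, Rational(1, 2))))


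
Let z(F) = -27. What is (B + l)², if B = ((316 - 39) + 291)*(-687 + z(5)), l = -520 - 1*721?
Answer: 165480544849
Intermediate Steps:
l = -1241 (l = -520 - 721 = -1241)
B = -405552 (B = ((316 - 39) + 291)*(-687 - 27) = (277 + 291)*(-714) = 568*(-714) = -405552)
(B + l)² = (-405552 - 1241)² = (-406793)² = 165480544849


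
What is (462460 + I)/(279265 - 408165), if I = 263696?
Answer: -181539/32225 ≈ -5.6335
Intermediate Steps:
(462460 + I)/(279265 - 408165) = (462460 + 263696)/(279265 - 408165) = 726156/(-128900) = 726156*(-1/128900) = -181539/32225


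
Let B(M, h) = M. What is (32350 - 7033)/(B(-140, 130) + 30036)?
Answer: 25317/29896 ≈ 0.84684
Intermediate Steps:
(32350 - 7033)/(B(-140, 130) + 30036) = (32350 - 7033)/(-140 + 30036) = 25317/29896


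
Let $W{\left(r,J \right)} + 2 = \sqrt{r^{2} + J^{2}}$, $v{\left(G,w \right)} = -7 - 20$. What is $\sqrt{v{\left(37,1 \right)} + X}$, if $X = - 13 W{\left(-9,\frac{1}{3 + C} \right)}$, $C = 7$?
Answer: $\frac{\sqrt{-100 - 130 \sqrt{8101}}}{10} \approx 10.863 i$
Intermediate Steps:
$v{\left(G,w \right)} = -27$
$W{\left(r,J \right)} = -2 + \sqrt{J^{2} + r^{2}}$ ($W{\left(r,J \right)} = -2 + \sqrt{r^{2} + J^{2}} = -2 + \sqrt{J^{2} + r^{2}}$)
$X = 26 - \frac{13 \sqrt{8101}}{10}$ ($X = - 13 \left(-2 + \sqrt{\left(\frac{1}{3 + 7}\right)^{2} + \left(-9\right)^{2}}\right) = - 13 \left(-2 + \sqrt{\left(\frac{1}{10}\right)^{2} + 81}\right) = - 13 \left(-2 + \sqrt{\frac{1}{100} + 81}\right) = - 13 \left(-2 + \sqrt{\frac{8101}{100}}\right) = - 13 \left(-2 + \frac{\sqrt{8101}}{10}\right) = 26 - \frac{13 \sqrt{8101}}{10} \approx -91.007$)
$\sqrt{v{\left(37,1 \right)} + X} = \sqrt{-27 + \left(26 - \frac{13 \sqrt{8101}}{10}\right)} = \sqrt{-1 - \frac{13 \sqrt{8101}}{10}}$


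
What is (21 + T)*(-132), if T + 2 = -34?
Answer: 1980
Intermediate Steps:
T = -36 (T = -2 - 34 = -36)
(21 + T)*(-132) = (21 - 36)*(-132) = -15*(-132) = 1980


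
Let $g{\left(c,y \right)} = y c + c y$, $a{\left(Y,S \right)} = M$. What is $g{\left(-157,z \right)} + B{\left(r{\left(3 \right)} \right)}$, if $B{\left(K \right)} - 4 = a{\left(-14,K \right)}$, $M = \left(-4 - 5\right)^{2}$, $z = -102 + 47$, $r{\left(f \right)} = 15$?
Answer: $17355$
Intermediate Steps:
$z = -55$
$M = 81$ ($M = \left(-9\right)^{2} = 81$)
$a{\left(Y,S \right)} = 81$
$B{\left(K \right)} = 85$ ($B{\left(K \right)} = 4 + 81 = 85$)
$g{\left(c,y \right)} = 2 c y$ ($g{\left(c,y \right)} = c y + c y = 2 c y$)
$g{\left(-157,z \right)} + B{\left(r{\left(3 \right)} \right)} = 2 \left(-157\right) \left(-55\right) + 85 = 17270 + 85 = 17355$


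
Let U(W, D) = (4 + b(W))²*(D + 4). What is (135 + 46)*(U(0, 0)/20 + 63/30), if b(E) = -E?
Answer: 9593/10 ≈ 959.30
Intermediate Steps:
U(W, D) = (4 - W)²*(4 + D) (U(W, D) = (4 - W)²*(D + 4) = (4 - W)²*(4 + D))
(135 + 46)*(U(0, 0)/20 + 63/30) = (135 + 46)*(((-4 + 0)²*(4 + 0))/20 + 63/30) = 181*(((-4)²*4)*(1/20) + 63*(1/30)) = 181*((16*4)*(1/20) + 21/10) = 181*(64*(1/20) + 21/10) = 181*(16/5 + 21/10) = 181*(53/10) = 9593/10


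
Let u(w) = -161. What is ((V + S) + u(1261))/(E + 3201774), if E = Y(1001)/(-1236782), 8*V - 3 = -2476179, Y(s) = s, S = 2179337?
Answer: 2312354413428/3959896450267 ≈ 0.58394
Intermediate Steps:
V = -309522 (V = 3/8 + (⅛)*(-2476179) = 3/8 - 2476179/8 = -309522)
E = -1001/1236782 (E = 1001/(-1236782) = 1001*(-1/1236782) = -1001/1236782 ≈ -0.00080936)
((V + S) + u(1261))/(E + 3201774) = ((-309522 + 2179337) - 161)/(-1001/1236782 + 3201774) = (1869815 - 161)/(3959896450267/1236782) = 1869654*(1236782/3959896450267) = 2312354413428/3959896450267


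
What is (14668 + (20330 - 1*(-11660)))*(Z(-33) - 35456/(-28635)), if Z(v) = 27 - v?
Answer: 81817415848/28635 ≈ 2.8573e+6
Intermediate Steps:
(14668 + (20330 - 1*(-11660)))*(Z(-33) - 35456/(-28635)) = (14668 + (20330 - 1*(-11660)))*((27 - 1*(-33)) - 35456/(-28635)) = (14668 + (20330 + 11660))*((27 + 33) - 35456*(-1/28635)) = (14668 + 31990)*(60 + 35456/28635) = 46658*(1753556/28635) = 81817415848/28635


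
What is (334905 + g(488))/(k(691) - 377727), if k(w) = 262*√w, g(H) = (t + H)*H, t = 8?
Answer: -217930725831/142630253525 - 151161686*√691/142630253525 ≈ -1.5558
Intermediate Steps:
g(H) = H*(8 + H) (g(H) = (8 + H)*H = H*(8 + H))
(334905 + g(488))/(k(691) - 377727) = (334905 + 488*(8 + 488))/(262*√691 - 377727) = (334905 + 488*496)/(-377727 + 262*√691) = (334905 + 242048)/(-377727 + 262*√691) = 576953/(-377727 + 262*√691)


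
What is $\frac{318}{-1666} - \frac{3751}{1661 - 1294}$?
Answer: $- \frac{3182936}{305711} \approx -10.412$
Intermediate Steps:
$\frac{318}{-1666} - \frac{3751}{1661 - 1294} = 318 \left(- \frac{1}{1666}\right) - \frac{3751}{367} = - \frac{159}{833} - \frac{3751}{367} = - \frac{3182936}{305711}$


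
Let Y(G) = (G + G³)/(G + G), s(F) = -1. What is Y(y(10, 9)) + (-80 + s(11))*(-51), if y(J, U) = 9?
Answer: 4172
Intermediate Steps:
Y(G) = (G + G³)/(2*G) (Y(G) = (G + G³)/((2*G)) = (G + G³)*(1/(2*G)) = (G + G³)/(2*G))
Y(y(10, 9)) + (-80 + s(11))*(-51) = (½ + (½)*9²) + (-80 - 1)*(-51) = (½ + (½)*81) - 81*(-51) = (½ + 81/2) + 4131 = 41 + 4131 = 4172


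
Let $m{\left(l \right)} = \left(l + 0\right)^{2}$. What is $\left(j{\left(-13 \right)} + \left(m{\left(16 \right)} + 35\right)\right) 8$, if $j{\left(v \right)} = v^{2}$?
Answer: $3680$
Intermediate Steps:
$m{\left(l \right)} = l^{2}$
$\left(j{\left(-13 \right)} + \left(m{\left(16 \right)} + 35\right)\right) 8 = \left(\left(-13\right)^{2} + \left(16^{2} + 35\right)\right) 8 = \left(169 + \left(256 + 35\right)\right) 8 = \left(169 + 291\right) 8 = 460 \cdot 8 = 3680$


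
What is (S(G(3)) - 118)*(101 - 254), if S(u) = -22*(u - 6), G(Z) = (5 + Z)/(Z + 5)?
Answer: 1224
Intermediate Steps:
G(Z) = 1 (G(Z) = (5 + Z)/(5 + Z) = 1)
S(u) = 132 - 22*u (S(u) = -22*(-6 + u) = 132 - 22*u)
(S(G(3)) - 118)*(101 - 254) = ((132 - 22*1) - 118)*(101 - 254) = ((132 - 22) - 118)*(-153) = (110 - 118)*(-153) = -8*(-153) = 1224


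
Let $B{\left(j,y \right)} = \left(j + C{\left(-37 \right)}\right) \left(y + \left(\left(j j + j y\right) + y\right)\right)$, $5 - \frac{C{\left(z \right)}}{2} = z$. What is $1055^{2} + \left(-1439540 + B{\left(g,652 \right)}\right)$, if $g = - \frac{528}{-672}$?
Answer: $- \frac{473251029}{2744} \approx -1.7247 \cdot 10^{5}$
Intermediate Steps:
$g = \frac{11}{14}$ ($g = \left(-528\right) \left(- \frac{1}{672}\right) = \frac{11}{14} \approx 0.78571$)
$C{\left(z \right)} = 10 - 2 z$
$B{\left(j,y \right)} = \left(84 + j\right) \left(j^{2} + 2 y + j y\right)$ ($B{\left(j,y \right)} = \left(j + \left(10 - -74\right)\right) \left(y + \left(\left(j j + j y\right) + y\right)\right) = \left(j + \left(10 + 74\right)\right) \left(y + \left(\left(j^{2} + j y\right) + y\right)\right) = \left(j + 84\right) \left(y + \left(y + j^{2} + j y\right)\right) = \left(84 + j\right) \left(j^{2} + 2 y + j y\right)$)
$1055^{2} + \left(-1439540 + B{\left(g,652 \right)}\right) = 1055^{2} + \left(-1439540 + \left(\left(\frac{11}{14}\right)^{3} + 84 \left(\frac{11}{14}\right)^{2} + 168 \cdot 652 + 652 \left(\frac{11}{14}\right)^{2} + 86 \cdot \frac{11}{14} \cdot 652\right)\right) = 1113025 + \left(-1439540 + \left(\frac{1331}{2744} + 84 \cdot \frac{121}{196} + 109536 + 652 \cdot \frac{121}{196} + \frac{308396}{7}\right)\right) = 1113025 + \left(-1439540 + \left(\frac{1331}{2744} + \frac{363}{7} + 109536 + \frac{19723}{49} + \frac{308396}{7}\right)\right) = 1113025 + \left(-1439540 + \frac{422706131}{2744}\right) = 1113025 - \frac{3527391629}{2744} = - \frac{473251029}{2744}$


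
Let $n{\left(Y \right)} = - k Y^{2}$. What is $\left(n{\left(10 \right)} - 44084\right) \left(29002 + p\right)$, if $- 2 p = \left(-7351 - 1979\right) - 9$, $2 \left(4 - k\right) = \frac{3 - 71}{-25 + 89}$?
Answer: $- \frac{23994108871}{16} \approx -1.4996 \cdot 10^{9}$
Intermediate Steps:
$k = \frac{145}{32}$ ($k = 4 - \frac{\left(3 - 71\right) \frac{1}{-25 + 89}}{2} = 4 - \frac{\left(-68\right) \frac{1}{64}}{2} = 4 - - \frac{17}{32} = 4 + \frac{17}{32} = \frac{145}{32} \approx 4.5313$)
$p = \frac{9339}{2}$ ($p = - \frac{\left(-7351 - 1979\right) - 9}{2} = - \frac{-9330 - 9}{2} = \left(- \frac{1}{2}\right) \left(-9339\right) = \frac{9339}{2} \approx 4669.5$)
$n{\left(Y \right)} = - \frac{145 Y^{2}}{32}$
$\left(n{\left(10 \right)} - 44084\right) \left(29002 + p\right) = \left(- \frac{145 \cdot 10^{2}}{32} - 44084\right) \left(29002 + \frac{9339}{2}\right) = \left(\left(- \frac{145}{32}\right) 100 - 44084\right) \frac{67343}{2} = \left(- \frac{3625}{8} - 44084\right) \frac{67343}{2} = \left(- \frac{356297}{8}\right) \frac{67343}{2} = - \frac{23994108871}{16}$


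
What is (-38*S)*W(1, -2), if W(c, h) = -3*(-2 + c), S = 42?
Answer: -4788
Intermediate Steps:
W(c, h) = 6 - 3*c
(-38*S)*W(1, -2) = (-38*42)*(6 - 3*1) = -1596*(6 - 3) = -1596*3 = -4788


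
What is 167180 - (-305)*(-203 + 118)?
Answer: 141255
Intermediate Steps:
167180 - (-305)*(-203 + 118) = 167180 - (-305)*(-85) = 167180 - 1*25925 = 167180 - 25925 = 141255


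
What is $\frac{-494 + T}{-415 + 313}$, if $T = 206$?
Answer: $\frac{48}{17} \approx 2.8235$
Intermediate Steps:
$\frac{-494 + T}{-415 + 313} = \frac{-494 + 206}{-415 + 313} = - \frac{288}{-102} = \left(-288\right) \left(- \frac{1}{102}\right) = \frac{48}{17}$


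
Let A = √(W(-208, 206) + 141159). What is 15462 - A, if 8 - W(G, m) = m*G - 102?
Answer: 15462 - √184117 ≈ 15033.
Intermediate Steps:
W(G, m) = 110 - G*m (W(G, m) = 8 - (m*G - 102) = 8 - (G*m - 102) = 8 - (-102 + G*m) = 8 + (102 - G*m) = 110 - G*m)
A = √184117 (A = √((110 - 1*(-208)*206) + 141159) = √((110 + 42848) + 141159) = √(42958 + 141159) = √184117 ≈ 429.09)
15462 - A = 15462 - √184117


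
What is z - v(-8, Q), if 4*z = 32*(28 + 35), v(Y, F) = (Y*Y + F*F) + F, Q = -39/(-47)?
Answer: 968606/2209 ≈ 438.48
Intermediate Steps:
Q = 39/47 (Q = -39*(-1/47) = 39/47 ≈ 0.82979)
v(Y, F) = F + F² + Y² (v(Y, F) = (Y² + F²) + F = (F² + Y²) + F = F + F² + Y²)
z = 504 (z = (32*(28 + 35))/4 = (32*63)/4 = (¼)*2016 = 504)
z - v(-8, Q) = 504 - (39/47 + (39/47)² + (-8)²) = 504 - (39/47 + 1521/2209 + 64) = 504 - 1*144730/2209 = 504 - 144730/2209 = 968606/2209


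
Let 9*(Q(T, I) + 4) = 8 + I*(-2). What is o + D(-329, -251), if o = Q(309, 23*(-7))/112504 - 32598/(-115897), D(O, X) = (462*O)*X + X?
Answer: 15228042425720605/399149268 ≈ 3.8151e+7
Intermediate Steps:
Q(T, I) = -28/9 - 2*I/9 (Q(T, I) = -4 + (8 + I*(-2))/9 = -4 + (8 - 2*I)/9 = -4 + (8/9 - 2*I/9) = -28/9 - 2*I/9)
D(O, X) = X + 462*O*X (D(O, X) = 462*O*X + X = X + 462*O*X)
o = 112383409/399149268 (o = (-28/9 - 46*(-7)/9)/112504 - 32598/(-115897) = (-28/9 - 2/9*(-161))*(1/112504) - 32598*(-1/115897) = (-28/9 + 322/9)*(1/112504) + 32598/115897 = (98/3)*(1/112504) + 32598/115897 = 1/3444 + 32598/115897 = 112383409/399149268 ≈ 0.28156)
o + D(-329, -251) = 112383409/399149268 - 251*(1 + 462*(-329)) = 112383409/399149268 - 251*(1 - 151998) = 112383409/399149268 - 251*(-151997) = 112383409/399149268 + 38151247 = 15228042425720605/399149268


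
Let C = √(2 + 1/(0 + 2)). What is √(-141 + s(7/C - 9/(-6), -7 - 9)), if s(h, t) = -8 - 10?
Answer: I*√159 ≈ 12.61*I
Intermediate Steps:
C = √10/2 (C = √(2 + 1/2) = √(2 + ½) = √(5/2) = √10/2 ≈ 1.5811)
s(h, t) = -18
√(-141 + s(7/C - 9/(-6), -7 - 9)) = √(-141 - 18) = √(-159) = I*√159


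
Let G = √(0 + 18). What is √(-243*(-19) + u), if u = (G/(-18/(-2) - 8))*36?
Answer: 3*√(513 + 12*√2) ≈ 69.063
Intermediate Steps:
G = 3*√2 (G = √18 = 3*√2 ≈ 4.2426)
u = 108*√2 (u = ((3*√2)/(-18/(-2) - 8))*36 = ((3*√2)/(-18*(-½) - 8))*36 = ((3*√2)/(9 - 8))*36 = ((3*√2)/1)*36 = ((3*√2)*1)*36 = (3*√2)*36 = 108*√2 ≈ 152.74)
√(-243*(-19) + u) = √(-243*(-19) + 108*√2) = √(4617 + 108*√2)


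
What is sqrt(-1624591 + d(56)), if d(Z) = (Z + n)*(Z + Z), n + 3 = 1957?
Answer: I*sqrt(1399471) ≈ 1183.0*I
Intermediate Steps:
n = 1954 (n = -3 + 1957 = 1954)
d(Z) = 2*Z*(1954 + Z) (d(Z) = (Z + 1954)*(Z + Z) = (1954 + Z)*(2*Z) = 2*Z*(1954 + Z))
sqrt(-1624591 + d(56)) = sqrt(-1624591 + 2*56*(1954 + 56)) = sqrt(-1624591 + 2*56*2010) = sqrt(-1624591 + 225120) = sqrt(-1399471) = I*sqrt(1399471)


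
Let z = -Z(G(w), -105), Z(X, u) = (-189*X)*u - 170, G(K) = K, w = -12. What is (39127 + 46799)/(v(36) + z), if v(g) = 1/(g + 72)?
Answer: 9280008/25737481 ≈ 0.36056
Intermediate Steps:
v(g) = 1/(72 + g)
Z(X, u) = -170 - 189*X*u (Z(X, u) = -189*X*u - 170 = -170 - 189*X*u)
z = 238310 (z = -(-170 - 189*(-12)*(-105)) = -(-170 - 238140) = -1*(-238310) = 238310)
(39127 + 46799)/(v(36) + z) = (39127 + 46799)/(1/(72 + 36) + 238310) = 85926/(1/108 + 238310) = 85926/(25737481/108) = 85926*(108/25737481) = 9280008/25737481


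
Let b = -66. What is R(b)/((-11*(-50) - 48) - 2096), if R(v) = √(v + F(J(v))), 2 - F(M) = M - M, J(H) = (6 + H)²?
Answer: -4*I/797 ≈ -0.0050188*I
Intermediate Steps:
F(M) = 2 (F(M) = 2 - (M - M) = 2 - 1*0 = 2 + 0 = 2)
R(v) = √(2 + v) (R(v) = √(v + 2) = √(2 + v))
R(b)/((-11*(-50) - 48) - 2096) = √(2 - 66)/((-11*(-50) - 48) - 2096) = √(-64)/((550 - 48) - 2096) = (8*I)/(502 - 2096) = (8*I)/(-1594) = (8*I)*(-1/1594) = -4*I/797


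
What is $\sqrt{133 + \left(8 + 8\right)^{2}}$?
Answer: $\sqrt{389} \approx 19.723$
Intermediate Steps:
$\sqrt{133 + \left(8 + 8\right)^{2}} = \sqrt{133 + 16^{2}} = \sqrt{133 + 256} = \sqrt{389}$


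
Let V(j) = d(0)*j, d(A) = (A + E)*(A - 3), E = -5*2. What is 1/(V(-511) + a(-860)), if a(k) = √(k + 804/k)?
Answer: -470850/7218156943 - I*√39796715/50527098601 ≈ -6.5231e-5 - 1.2485e-7*I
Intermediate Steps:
E = -10
d(A) = (-10 + A)*(-3 + A) (d(A) = (A - 10)*(A - 3) = (-10 + A)*(-3 + A))
V(j) = 30*j (V(j) = (30 + 0² - 13*0)*j = (30 + 0 + 0)*j = 30*j)
1/(V(-511) + a(-860)) = 1/(30*(-511) + √(-860 + 804/(-860))) = 1/(-15330 + √(-860 + 804*(-1/860))) = 1/(-15330 + √(-860 - 201/215)) = 1/(-15330 + √(-185101/215)) = 1/(-15330 + I*√39796715/215)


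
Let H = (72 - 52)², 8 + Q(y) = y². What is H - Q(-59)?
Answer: -3073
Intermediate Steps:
Q(y) = -8 + y²
H = 400 (H = 20² = 400)
H - Q(-59) = 400 - (-8 + (-59)²) = 400 - (-8 + 3481) = 400 - 1*3473 = 400 - 3473 = -3073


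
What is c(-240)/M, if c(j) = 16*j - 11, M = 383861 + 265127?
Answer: -3851/648988 ≈ -0.0059339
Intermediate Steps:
M = 648988
c(j) = -11 + 16*j
c(-240)/M = (-11 + 16*(-240))/648988 = (-11 - 3840)*(1/648988) = -3851*1/648988 = -3851/648988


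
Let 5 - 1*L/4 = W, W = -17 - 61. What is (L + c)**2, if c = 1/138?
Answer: 2099197489/19044 ≈ 1.1023e+5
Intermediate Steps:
c = 1/138 ≈ 0.0072464
W = -78
L = 332 (L = 20 - 4*(-78) = 20 + 312 = 332)
(L + c)**2 = (332 + 1/138)**2 = (45817/138)**2 = 2099197489/19044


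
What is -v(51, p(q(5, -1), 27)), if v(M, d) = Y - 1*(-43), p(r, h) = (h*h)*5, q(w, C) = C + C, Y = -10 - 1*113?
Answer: 80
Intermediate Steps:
Y = -123 (Y = -10 - 113 = -123)
q(w, C) = 2*C
p(r, h) = 5*h² (p(r, h) = h²*5 = 5*h²)
v(M, d) = -80 (v(M, d) = -123 - 1*(-43) = -123 + 43 = -80)
-v(51, p(q(5, -1), 27)) = -1*(-80) = 80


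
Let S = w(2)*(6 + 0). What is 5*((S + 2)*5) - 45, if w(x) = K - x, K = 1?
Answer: -145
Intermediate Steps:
w(x) = 1 - x
S = -6 (S = (1 - 1*2)*(6 + 0) = (1 - 2)*6 = -1*6 = -6)
5*((S + 2)*5) - 45 = 5*((-6 + 2)*5) - 45 = 5*(-4*5) - 45 = 5*(-20) - 45 = -100 - 45 = -145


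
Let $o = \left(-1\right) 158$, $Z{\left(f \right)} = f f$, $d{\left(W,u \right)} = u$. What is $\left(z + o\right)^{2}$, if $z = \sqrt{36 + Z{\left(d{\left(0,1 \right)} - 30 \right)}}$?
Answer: $\left(158 - \sqrt{877}\right)^{2} \approx 16483.0$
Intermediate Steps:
$Z{\left(f \right)} = f^{2}$
$o = -158$
$z = \sqrt{877}$ ($z = \sqrt{36 + \left(1 - 30\right)^{2}} = \sqrt{36 + \left(-29\right)^{2}} = \sqrt{36 + 841} = \sqrt{877} \approx 29.614$)
$\left(z + o\right)^{2} = \left(\sqrt{877} - 158\right)^{2} = \left(-158 + \sqrt{877}\right)^{2}$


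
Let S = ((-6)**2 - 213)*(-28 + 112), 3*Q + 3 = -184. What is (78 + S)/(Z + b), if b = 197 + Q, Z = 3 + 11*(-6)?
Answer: -8874/43 ≈ -206.37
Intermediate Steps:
Q = -187/3 (Q = -1 + (1/3)*(-184) = -1 - 184/3 = -187/3 ≈ -62.333)
S = -14868 (S = (36 - 213)*84 = -177*84 = -14868)
Z = -63 (Z = 3 - 66 = -63)
b = 404/3 (b = 197 - 187/3 = 404/3 ≈ 134.67)
(78 + S)/(Z + b) = (78 - 14868)/(-63 + 404/3) = -14790/215/3 = -14790*3/215 = -8874/43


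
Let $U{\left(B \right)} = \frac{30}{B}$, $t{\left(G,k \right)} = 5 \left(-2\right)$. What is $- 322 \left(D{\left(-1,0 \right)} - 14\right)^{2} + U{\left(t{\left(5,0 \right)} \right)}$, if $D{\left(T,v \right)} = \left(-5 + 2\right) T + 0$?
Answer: $-38965$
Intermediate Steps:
$D{\left(T,v \right)} = - 3 T$ ($D{\left(T,v \right)} = - 3 T + 0 = - 3 T$)
$t{\left(G,k \right)} = -10$
$- 322 \left(D{\left(-1,0 \right)} - 14\right)^{2} + U{\left(t{\left(5,0 \right)} \right)} = - 322 \left(\left(-3\right) \left(-1\right) - 14\right)^{2} + \frac{30}{-10} = - 322 \left(3 - 14\right)^{2} + 30 \left(- \frac{1}{10}\right) = - 322 \left(-11\right)^{2} - 3 = \left(-322\right) 121 - 3 = -38962 - 3 = -38965$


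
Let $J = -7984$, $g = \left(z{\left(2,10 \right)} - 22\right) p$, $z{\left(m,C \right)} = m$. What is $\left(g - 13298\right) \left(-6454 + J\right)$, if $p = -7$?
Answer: $189975204$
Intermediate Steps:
$g = 140$ ($g = \left(2 - 22\right) \left(-7\right) = \left(-20\right) \left(-7\right) = 140$)
$\left(g - 13298\right) \left(-6454 + J\right) = \left(140 - 13298\right) \left(-6454 - 7984\right) = \left(-13158\right) \left(-14438\right) = 189975204$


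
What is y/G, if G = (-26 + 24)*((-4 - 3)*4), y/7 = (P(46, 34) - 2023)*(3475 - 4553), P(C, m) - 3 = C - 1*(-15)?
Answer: 1055901/4 ≈ 2.6398e+5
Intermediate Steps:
P(C, m) = 18 + C (P(C, m) = 3 + (C - 1*(-15)) = 3 + (C + 15) = 3 + (15 + C) = 18 + C)
y = 14782614 (y = 7*(((18 + 46) - 2023)*(3475 - 4553)) = 7*((64 - 2023)*(-1078)) = 7*(-1959*(-1078)) = 7*2111802 = 14782614)
G = 56 (G = -(-14)*4 = -2*(-28) = 56)
y/G = 14782614/56 = 14782614*(1/56) = 1055901/4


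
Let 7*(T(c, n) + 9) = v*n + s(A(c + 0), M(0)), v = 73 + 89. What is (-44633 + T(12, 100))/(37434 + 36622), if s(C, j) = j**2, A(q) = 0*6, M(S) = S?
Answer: -148147/259196 ≈ -0.57156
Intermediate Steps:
v = 162
A(q) = 0
T(c, n) = -9 + 162*n/7 (T(c, n) = -9 + (162*n + 0**2)/7 = -9 + (162*n + 0)/7 = -9 + (162*n)/7 = -9 + 162*n/7)
(-44633 + T(12, 100))/(37434 + 36622) = (-44633 + (-9 + (162/7)*100))/(37434 + 36622) = (-44633 + (-9 + 16200/7))/74056 = (-44633 + 16137/7)*(1/74056) = -296294/7*1/74056 = -148147/259196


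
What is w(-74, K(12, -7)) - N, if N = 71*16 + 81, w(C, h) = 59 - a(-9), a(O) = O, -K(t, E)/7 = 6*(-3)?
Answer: -1149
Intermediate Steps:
K(t, E) = 126 (K(t, E) = -42*(-3) = -7*(-18) = 126)
w(C, h) = 68 (w(C, h) = 59 - 1*(-9) = 59 + 9 = 68)
N = 1217 (N = 1136 + 81 = 1217)
w(-74, K(12, -7)) - N = 68 - 1*1217 = 68 - 1217 = -1149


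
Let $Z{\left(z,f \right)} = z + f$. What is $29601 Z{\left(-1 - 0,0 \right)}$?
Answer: $-29601$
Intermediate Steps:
$Z{\left(z,f \right)} = f + z$
$29601 Z{\left(-1 - 0,0 \right)} = 29601 \left(0 - 1\right) = 29601 \left(-1\right) = -29601$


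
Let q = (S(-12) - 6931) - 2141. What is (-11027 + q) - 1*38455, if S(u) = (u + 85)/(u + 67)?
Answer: -3220397/55 ≈ -58553.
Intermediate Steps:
S(u) = (85 + u)/(67 + u)
q = -498887/55 (q = ((85 - 12)/(67 - 12) - 6931) - 2141 = (73/55 - 6931) - 2141 = -381132/55 - 2141 = -498887/55 ≈ -9070.7)
(-11027 + q) - 1*38455 = (-11027 - 498887/55) - 1*38455 = -1105372/55 - 38455 = -3220397/55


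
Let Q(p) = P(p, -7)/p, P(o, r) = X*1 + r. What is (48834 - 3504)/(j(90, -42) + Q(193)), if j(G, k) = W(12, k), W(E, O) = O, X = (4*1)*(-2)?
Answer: -2916230/2707 ≈ -1077.3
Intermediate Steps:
X = -8 (X = 4*(-2) = -8)
P(o, r) = -8 + r (P(o, r) = -8*1 + r = -8 + r)
Q(p) = -15/p (Q(p) = (-8 - 7)/p = -15/p)
j(G, k) = k
(48834 - 3504)/(j(90, -42) + Q(193)) = (48834 - 3504)/(-42 - 15/193) = 45330/(-42 - 15*1/193) = 45330/(-42 - 15/193) = 45330/(-8121/193) = 45330*(-193/8121) = -2916230/2707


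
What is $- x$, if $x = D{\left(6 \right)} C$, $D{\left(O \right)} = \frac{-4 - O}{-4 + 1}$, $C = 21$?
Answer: $-70$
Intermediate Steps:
$D{\left(O \right)} = \frac{4}{3} + \frac{O}{3}$ ($D{\left(O \right)} = \frac{-4 - O}{-3} = \left(-4 - O\right) \left(- \frac{1}{3}\right) = \frac{4}{3} + \frac{O}{3}$)
$x = 70$ ($x = \left(\frac{4}{3} + \frac{1}{3} \cdot 6\right) 21 = \left(\frac{4}{3} + 2\right) 21 = \frac{10}{3} \cdot 21 = 70$)
$- x = \left(-1\right) 70 = -70$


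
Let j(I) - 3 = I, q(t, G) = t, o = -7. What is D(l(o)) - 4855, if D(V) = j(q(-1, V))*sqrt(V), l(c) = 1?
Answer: -4853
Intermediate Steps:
j(I) = 3 + I
D(V) = 2*sqrt(V) (D(V) = (3 - 1)*sqrt(V) = 2*sqrt(V))
D(l(o)) - 4855 = 2*sqrt(1) - 4855 = 2*1 - 4855 = 2 - 4855 = -4853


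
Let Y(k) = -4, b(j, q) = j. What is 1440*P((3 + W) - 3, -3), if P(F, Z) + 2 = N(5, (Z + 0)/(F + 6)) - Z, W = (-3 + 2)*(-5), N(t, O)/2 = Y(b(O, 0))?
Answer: -10080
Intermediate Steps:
N(t, O) = -8 (N(t, O) = 2*(-4) = -8)
W = 5 (W = -1*(-5) = 5)
P(F, Z) = -10 - Z (P(F, Z) = -2 + (-8 - Z) = -10 - Z)
1440*P((3 + W) - 3, -3) = 1440*(-10 - 1*(-3)) = 1440*(-10 + 3) = 1440*(-7) = -10080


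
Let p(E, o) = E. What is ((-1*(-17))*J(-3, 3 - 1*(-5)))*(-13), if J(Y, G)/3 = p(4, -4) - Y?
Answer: -4641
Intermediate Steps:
J(Y, G) = 12 - 3*Y (J(Y, G) = 3*(4 - Y) = 12 - 3*Y)
((-1*(-17))*J(-3, 3 - 1*(-5)))*(-13) = ((-1*(-17))*(12 - 3*(-3)))*(-13) = (17*(12 + 9))*(-13) = (17*21)*(-13) = 357*(-13) = -4641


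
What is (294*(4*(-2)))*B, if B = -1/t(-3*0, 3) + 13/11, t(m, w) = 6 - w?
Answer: -21952/11 ≈ -1995.6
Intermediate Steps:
B = 28/33 (B = -1/(6 - 1*3) + 13/11 = -1/(6 - 3) + 13*(1/11) = -1/3 + 13/11 = -1*⅓ + 13/11 = -⅓ + 13/11 = 28/33 ≈ 0.84848)
(294*(4*(-2)))*B = (294*(4*(-2)))*(28/33) = (294*(-8))*(28/33) = -2352*28/33 = -21952/11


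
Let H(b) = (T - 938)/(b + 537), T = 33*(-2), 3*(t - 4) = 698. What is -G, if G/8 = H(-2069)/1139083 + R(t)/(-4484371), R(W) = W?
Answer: 2450992870616/5869173316790157 ≈ 0.00041760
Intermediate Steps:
t = 710/3 (t = 4 + (⅓)*698 = 4 + 698/3 = 710/3 ≈ 236.67)
T = -66
H(b) = -1004/(537 + b) (H(b) = (-66 - 938)/(b + 537) = -1004/(537 + b))
G = -2450992870616/5869173316790157 (G = 8*(-1004/(537 - 2069)/1139083 + (710/3)/(-4484371)) = 8*(-1004/(-1532)*(1/1139083) + (710/3)*(-1/4484371)) = 8*(-1004*(-1/1532)*(1/1139083) - 710/13453113) = 8*((251/383)*(1/1139083) - 710/13453113) = 8*(251/436268789 - 710/13453113) = 8*(-306374108827/5869173316790157) = -2450992870616/5869173316790157 ≈ -0.00041760)
-G = -1*(-2450992870616/5869173316790157) = 2450992870616/5869173316790157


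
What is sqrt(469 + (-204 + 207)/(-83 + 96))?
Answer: 10*sqrt(793)/13 ≈ 21.662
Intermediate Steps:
sqrt(469 + (-204 + 207)/(-83 + 96)) = sqrt(469 + 3/13) = sqrt(6100/13) = 10*sqrt(793)/13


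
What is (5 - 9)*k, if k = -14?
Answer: 56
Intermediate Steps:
(5 - 9)*k = (5 - 9)*(-14) = -4*(-14) = 56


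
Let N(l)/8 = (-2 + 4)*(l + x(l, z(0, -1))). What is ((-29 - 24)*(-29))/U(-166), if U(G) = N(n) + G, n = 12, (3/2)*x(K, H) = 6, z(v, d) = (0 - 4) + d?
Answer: 1537/90 ≈ 17.078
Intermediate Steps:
z(v, d) = -4 + d
x(K, H) = 4 (x(K, H) = (⅔)*6 = 4)
N(l) = 64 + 16*l (N(l) = 8*((-2 + 4)*(l + 4)) = 8*(2*(4 + l)) = 8*(8 + 2*l) = 64 + 16*l)
U(G) = 256 + G (U(G) = (64 + 16*12) + G = (64 + 192) + G = 256 + G)
((-29 - 24)*(-29))/U(-166) = ((-29 - 24)*(-29))/(256 - 166) = -53*(-29)/90 = 1537*(1/90) = 1537/90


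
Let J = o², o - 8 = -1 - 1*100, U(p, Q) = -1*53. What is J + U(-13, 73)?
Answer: 8596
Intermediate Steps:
U(p, Q) = -53
o = -93 (o = 8 + (-1 - 1*100) = 8 + (-1 - 100) = 8 - 101 = -93)
J = 8649 (J = (-93)² = 8649)
J + U(-13, 73) = 8649 - 53 = 8596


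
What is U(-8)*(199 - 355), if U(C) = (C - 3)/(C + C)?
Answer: -429/4 ≈ -107.25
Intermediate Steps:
U(C) = (-3 + C)/(2*C) (U(C) = (-3 + C)/((2*C)) = (-3 + C)*(1/(2*C)) = (-3 + C)/(2*C))
U(-8)*(199 - 355) = ((½)*(-3 - 8)/(-8))*(199 - 355) = ((½)*(-⅛)*(-11))*(-156) = (11/16)*(-156) = -429/4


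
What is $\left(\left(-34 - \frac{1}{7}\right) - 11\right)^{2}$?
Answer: $\frac{99856}{49} \approx 2037.9$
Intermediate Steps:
$\left(\left(-34 - \frac{1}{7}\right) - 11\right)^{2} = \left(- \frac{239}{7} - 11\right)^{2} = \left(- \frac{316}{7}\right)^{2} = \frac{99856}{49}$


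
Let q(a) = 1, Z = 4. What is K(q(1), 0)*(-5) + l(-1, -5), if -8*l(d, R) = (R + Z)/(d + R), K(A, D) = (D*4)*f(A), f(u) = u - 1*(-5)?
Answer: -1/48 ≈ -0.020833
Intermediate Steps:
f(u) = 5 + u (f(u) = u + 5 = 5 + u)
K(A, D) = 4*D*(5 + A) (K(A, D) = (D*4)*(5 + A) = (4*D)*(5 + A) = 4*D*(5 + A))
l(d, R) = -(4 + R)/(8*(R + d)) (l(d, R) = -(R + 4)/(8*(d + R)) = -(4 + R)/(8*(R + d)))
K(q(1), 0)*(-5) + l(-1, -5) = (4*0*(5 + 1))*(-5) + (-4 - 1*(-5))/(8*(-5 - 1)) = (4*0*6)*(-5) + (1/8)*(-4 + 5)/(-6) = 0*(-5) + (1/8)*(-1/6)*1 = 0 - 1/48 = -1/48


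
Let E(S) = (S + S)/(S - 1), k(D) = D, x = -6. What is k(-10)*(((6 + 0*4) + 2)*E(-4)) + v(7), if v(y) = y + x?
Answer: -127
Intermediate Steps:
E(S) = 2*S/(-1 + S) (E(S) = (2*S)/(-1 + S) = 2*S/(-1 + S))
v(y) = -6 + y (v(y) = y - 6 = -6 + y)
k(-10)*(((6 + 0*4) + 2)*E(-4)) + v(7) = -10*((6 + 0*4) + 2)*2*(-4)/(-1 - 4) + (-6 + 7) = -10*((6 + 0) + 2)*2*(-4)/(-5) + 1 = -10*(6 + 2)*2*(-4)*(-⅕) + 1 = -80*8/5 + 1 = -10*64/5 + 1 = -128 + 1 = -127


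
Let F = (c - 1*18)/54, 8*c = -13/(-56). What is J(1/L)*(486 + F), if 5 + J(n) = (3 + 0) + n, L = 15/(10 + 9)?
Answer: -129241871/362880 ≈ -356.16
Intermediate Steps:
L = 15/19 ≈ 0.78947
c = 13/448 (c = (-13/(-56))/8 = (-13*(-1/56))/8 = (⅛)*(13/56) = 13/448 ≈ 0.029018)
J(n) = -2 + n (J(n) = -5 + ((3 + 0) + n) = -5 + (3 + n) = -2 + n)
F = -8051/24192 (F = (13/448 - 1*18)/54 = (13/448 - 18)*(1/54) = -8051/448*1/54 = -8051/24192 ≈ -0.33280)
J(1/L)*(486 + F) = (-2 + 1/(15/19))*(486 - 8051/24192) = (-2 + 19/15)*(11749261/24192) = -11/15*11749261/24192 = -129241871/362880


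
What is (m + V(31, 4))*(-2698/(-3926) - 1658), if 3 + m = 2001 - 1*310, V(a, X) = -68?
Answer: -5270354100/1963 ≈ -2.6848e+6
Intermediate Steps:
m = 1688 (m = -3 + (2001 - 1*310) = -3 + (2001 - 310) = -3 + 1691 = 1688)
(m + V(31, 4))*(-2698/(-3926) - 1658) = (1688 - 68)*(-2698/(-3926) - 1658) = 1620*(-2698*(-1/3926) - 1658) = 1620*(1349/1963 - 1658) = 1620*(-3253305/1963) = -5270354100/1963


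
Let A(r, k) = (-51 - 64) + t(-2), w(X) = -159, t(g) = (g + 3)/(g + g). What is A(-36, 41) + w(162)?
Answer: -1097/4 ≈ -274.25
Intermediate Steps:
t(g) = (3 + g)/(2*g) (t(g) = (3 + g)/((2*g)) = (3 + g)*(1/(2*g)) = (3 + g)/(2*g))
A(r, k) = -461/4 (A(r, k) = (-51 - 64) + (½)*(3 - 2)/(-2) = -115 + (½)*(-½)*1 = -115 - ¼ = -461/4)
A(-36, 41) + w(162) = -461/4 - 159 = -1097/4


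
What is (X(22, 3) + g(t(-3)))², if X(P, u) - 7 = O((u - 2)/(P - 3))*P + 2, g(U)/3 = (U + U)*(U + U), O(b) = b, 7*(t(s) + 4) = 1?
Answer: 30859597561/866761 ≈ 35603.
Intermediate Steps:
t(s) = -27/7 (t(s) = -4 + (⅐)*1 = -4 + ⅐ = -27/7)
g(U) = 12*U² (g(U) = 3*((U + U)*(U + U)) = 3*((2*U)*(2*U)) = 3*(4*U²) = 12*U²)
X(P, u) = 9 + P*(-2 + u)/(-3 + P) (X(P, u) = 7 + (((u - 2)/(P - 3))*P + 2) = 7 + (((-2 + u)/(-3 + P))*P + 2) = 7 + (P*(-2 + u)/(-3 + P) + 2) = 7 + (2 + P*(-2 + u)/(-3 + P)) = 9 + P*(-2 + u)/(-3 + P))
(X(22, 3) + g(t(-3)))² = ((-27 + 7*22 + 22*3)/(-3 + 22) + 12*(-27/7)²)² = ((-27 + 154 + 66)/19 + 12*(729/49))² = ((1/19)*193 + 8748/49)² = (193/19 + 8748/49)² = (175669/931)² = 30859597561/866761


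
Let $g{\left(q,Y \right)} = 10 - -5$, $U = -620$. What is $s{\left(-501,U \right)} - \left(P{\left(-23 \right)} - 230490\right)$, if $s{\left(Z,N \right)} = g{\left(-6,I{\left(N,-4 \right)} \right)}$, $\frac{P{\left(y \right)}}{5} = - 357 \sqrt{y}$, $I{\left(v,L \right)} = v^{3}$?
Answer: $230505 + 1785 i \sqrt{23} \approx 2.3051 \cdot 10^{5} + 8560.6 i$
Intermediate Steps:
$g{\left(q,Y \right)} = 15$ ($g{\left(q,Y \right)} = 10 + 5 = 15$)
$P{\left(y \right)} = - 1785 \sqrt{y}$ ($P{\left(y \right)} = 5 \left(- 357 \sqrt{y}\right) = - 1785 \sqrt{y}$)
$s{\left(Z,N \right)} = 15$
$s{\left(-501,U \right)} - \left(P{\left(-23 \right)} - 230490\right) = 15 - \left(- 1785 \sqrt{-23} - 230490\right) = 15 - \left(- 1785 i \sqrt{23} - 230490\right) = 15 - \left(-230490 - 1785 i \sqrt{23}\right) = 15 + \left(230490 + 1785 i \sqrt{23}\right) = 230505 + 1785 i \sqrt{23}$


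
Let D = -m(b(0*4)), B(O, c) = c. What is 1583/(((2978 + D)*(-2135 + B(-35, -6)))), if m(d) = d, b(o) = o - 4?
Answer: -1583/6384462 ≈ -0.00024795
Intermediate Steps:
b(o) = -4 + o
D = 4 (D = -(-4 + 0*4) = -(-4 + 0) = -1*(-4) = 4)
1583/(((2978 + D)*(-2135 + B(-35, -6)))) = 1583/(((2978 + 4)*(-2135 - 6))) = 1583/((2982*(-2141))) = 1583/(-6384462) = 1583*(-1/6384462) = -1583/6384462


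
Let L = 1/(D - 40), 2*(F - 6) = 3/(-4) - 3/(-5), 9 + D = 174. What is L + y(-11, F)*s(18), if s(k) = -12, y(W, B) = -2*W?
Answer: -32999/125 ≈ -263.99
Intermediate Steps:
D = 165 (D = -9 + 174 = 165)
F = 237/40 (F = 6 + (3/(-4) - 3/(-5))/2 = 6 + (3*(-¼) - 3*(-⅕))/2 = 6 + (-¾ + ⅗)/2 = 6 + (½)*(-3/20) = 6 - 3/40 = 237/40 ≈ 5.9250)
L = 1/125 (L = 1/(165 - 40) = 1/125 ≈ 0.0080000)
L + y(-11, F)*s(18) = 1/125 - 2*(-11)*(-12) = 1/125 + 22*(-12) = 1/125 - 264 = -32999/125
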